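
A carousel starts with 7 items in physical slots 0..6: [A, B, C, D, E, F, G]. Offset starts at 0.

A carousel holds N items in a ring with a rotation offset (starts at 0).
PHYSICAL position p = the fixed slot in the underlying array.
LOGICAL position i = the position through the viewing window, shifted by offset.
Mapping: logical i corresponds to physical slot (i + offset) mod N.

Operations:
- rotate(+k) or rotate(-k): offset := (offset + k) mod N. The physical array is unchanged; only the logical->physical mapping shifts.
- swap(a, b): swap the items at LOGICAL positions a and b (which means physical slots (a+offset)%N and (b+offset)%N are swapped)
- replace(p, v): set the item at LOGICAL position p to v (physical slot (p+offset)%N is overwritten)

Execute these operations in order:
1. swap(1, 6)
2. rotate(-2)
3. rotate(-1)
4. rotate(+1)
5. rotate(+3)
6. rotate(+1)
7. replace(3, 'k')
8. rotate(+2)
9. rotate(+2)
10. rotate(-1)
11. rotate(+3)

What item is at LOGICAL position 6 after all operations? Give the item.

After op 1 (swap(1, 6)): offset=0, physical=[A,G,C,D,E,F,B], logical=[A,G,C,D,E,F,B]
After op 2 (rotate(-2)): offset=5, physical=[A,G,C,D,E,F,B], logical=[F,B,A,G,C,D,E]
After op 3 (rotate(-1)): offset=4, physical=[A,G,C,D,E,F,B], logical=[E,F,B,A,G,C,D]
After op 4 (rotate(+1)): offset=5, physical=[A,G,C,D,E,F,B], logical=[F,B,A,G,C,D,E]
After op 5 (rotate(+3)): offset=1, physical=[A,G,C,D,E,F,B], logical=[G,C,D,E,F,B,A]
After op 6 (rotate(+1)): offset=2, physical=[A,G,C,D,E,F,B], logical=[C,D,E,F,B,A,G]
After op 7 (replace(3, 'k')): offset=2, physical=[A,G,C,D,E,k,B], logical=[C,D,E,k,B,A,G]
After op 8 (rotate(+2)): offset=4, physical=[A,G,C,D,E,k,B], logical=[E,k,B,A,G,C,D]
After op 9 (rotate(+2)): offset=6, physical=[A,G,C,D,E,k,B], logical=[B,A,G,C,D,E,k]
After op 10 (rotate(-1)): offset=5, physical=[A,G,C,D,E,k,B], logical=[k,B,A,G,C,D,E]
After op 11 (rotate(+3)): offset=1, physical=[A,G,C,D,E,k,B], logical=[G,C,D,E,k,B,A]

Answer: A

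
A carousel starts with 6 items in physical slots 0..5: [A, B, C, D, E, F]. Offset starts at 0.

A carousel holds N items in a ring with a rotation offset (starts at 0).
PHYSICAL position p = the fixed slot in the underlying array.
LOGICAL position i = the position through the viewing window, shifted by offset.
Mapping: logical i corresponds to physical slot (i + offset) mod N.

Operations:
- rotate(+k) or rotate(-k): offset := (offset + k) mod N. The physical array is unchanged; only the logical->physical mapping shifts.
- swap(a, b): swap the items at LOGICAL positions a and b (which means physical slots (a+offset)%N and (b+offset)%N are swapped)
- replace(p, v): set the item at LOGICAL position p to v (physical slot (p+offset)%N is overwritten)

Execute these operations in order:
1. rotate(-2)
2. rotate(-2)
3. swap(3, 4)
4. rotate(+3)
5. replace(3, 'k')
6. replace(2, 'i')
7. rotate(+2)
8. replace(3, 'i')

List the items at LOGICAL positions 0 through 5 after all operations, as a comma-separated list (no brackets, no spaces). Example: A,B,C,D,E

After op 1 (rotate(-2)): offset=4, physical=[A,B,C,D,E,F], logical=[E,F,A,B,C,D]
After op 2 (rotate(-2)): offset=2, physical=[A,B,C,D,E,F], logical=[C,D,E,F,A,B]
After op 3 (swap(3, 4)): offset=2, physical=[F,B,C,D,E,A], logical=[C,D,E,A,F,B]
After op 4 (rotate(+3)): offset=5, physical=[F,B,C,D,E,A], logical=[A,F,B,C,D,E]
After op 5 (replace(3, 'k')): offset=5, physical=[F,B,k,D,E,A], logical=[A,F,B,k,D,E]
After op 6 (replace(2, 'i')): offset=5, physical=[F,i,k,D,E,A], logical=[A,F,i,k,D,E]
After op 7 (rotate(+2)): offset=1, physical=[F,i,k,D,E,A], logical=[i,k,D,E,A,F]
After op 8 (replace(3, 'i')): offset=1, physical=[F,i,k,D,i,A], logical=[i,k,D,i,A,F]

Answer: i,k,D,i,A,F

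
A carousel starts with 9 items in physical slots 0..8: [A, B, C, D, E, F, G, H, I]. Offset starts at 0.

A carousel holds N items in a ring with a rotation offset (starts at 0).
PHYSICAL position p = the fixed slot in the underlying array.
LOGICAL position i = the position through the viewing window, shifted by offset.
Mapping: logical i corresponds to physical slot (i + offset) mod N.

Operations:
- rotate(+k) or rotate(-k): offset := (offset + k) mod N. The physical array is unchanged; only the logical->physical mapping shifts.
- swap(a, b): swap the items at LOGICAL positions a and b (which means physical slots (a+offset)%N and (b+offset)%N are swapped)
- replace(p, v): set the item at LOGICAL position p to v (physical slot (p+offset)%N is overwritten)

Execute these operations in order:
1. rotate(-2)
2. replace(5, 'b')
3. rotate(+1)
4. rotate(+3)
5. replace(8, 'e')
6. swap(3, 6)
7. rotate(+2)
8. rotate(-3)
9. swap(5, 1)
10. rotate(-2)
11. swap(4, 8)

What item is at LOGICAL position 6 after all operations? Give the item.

Answer: I

Derivation:
After op 1 (rotate(-2)): offset=7, physical=[A,B,C,D,E,F,G,H,I], logical=[H,I,A,B,C,D,E,F,G]
After op 2 (replace(5, 'b')): offset=7, physical=[A,B,C,b,E,F,G,H,I], logical=[H,I,A,B,C,b,E,F,G]
After op 3 (rotate(+1)): offset=8, physical=[A,B,C,b,E,F,G,H,I], logical=[I,A,B,C,b,E,F,G,H]
After op 4 (rotate(+3)): offset=2, physical=[A,B,C,b,E,F,G,H,I], logical=[C,b,E,F,G,H,I,A,B]
After op 5 (replace(8, 'e')): offset=2, physical=[A,e,C,b,E,F,G,H,I], logical=[C,b,E,F,G,H,I,A,e]
After op 6 (swap(3, 6)): offset=2, physical=[A,e,C,b,E,I,G,H,F], logical=[C,b,E,I,G,H,F,A,e]
After op 7 (rotate(+2)): offset=4, physical=[A,e,C,b,E,I,G,H,F], logical=[E,I,G,H,F,A,e,C,b]
After op 8 (rotate(-3)): offset=1, physical=[A,e,C,b,E,I,G,H,F], logical=[e,C,b,E,I,G,H,F,A]
After op 9 (swap(5, 1)): offset=1, physical=[A,e,G,b,E,I,C,H,F], logical=[e,G,b,E,I,C,H,F,A]
After op 10 (rotate(-2)): offset=8, physical=[A,e,G,b,E,I,C,H,F], logical=[F,A,e,G,b,E,I,C,H]
After op 11 (swap(4, 8)): offset=8, physical=[A,e,G,H,E,I,C,b,F], logical=[F,A,e,G,H,E,I,C,b]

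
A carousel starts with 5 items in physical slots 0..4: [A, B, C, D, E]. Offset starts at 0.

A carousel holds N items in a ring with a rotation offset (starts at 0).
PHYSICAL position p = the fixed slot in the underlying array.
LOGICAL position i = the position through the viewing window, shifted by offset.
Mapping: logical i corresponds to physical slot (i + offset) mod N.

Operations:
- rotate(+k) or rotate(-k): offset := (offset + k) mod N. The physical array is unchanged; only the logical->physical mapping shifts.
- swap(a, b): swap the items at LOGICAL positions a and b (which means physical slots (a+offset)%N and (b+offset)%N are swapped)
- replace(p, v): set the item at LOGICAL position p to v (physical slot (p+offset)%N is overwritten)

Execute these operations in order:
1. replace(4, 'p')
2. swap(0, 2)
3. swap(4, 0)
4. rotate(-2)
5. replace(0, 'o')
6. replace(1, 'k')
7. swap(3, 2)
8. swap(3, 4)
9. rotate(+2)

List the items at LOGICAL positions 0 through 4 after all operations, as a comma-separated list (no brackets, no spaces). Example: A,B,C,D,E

Answer: B,A,p,o,k

Derivation:
After op 1 (replace(4, 'p')): offset=0, physical=[A,B,C,D,p], logical=[A,B,C,D,p]
After op 2 (swap(0, 2)): offset=0, physical=[C,B,A,D,p], logical=[C,B,A,D,p]
After op 3 (swap(4, 0)): offset=0, physical=[p,B,A,D,C], logical=[p,B,A,D,C]
After op 4 (rotate(-2)): offset=3, physical=[p,B,A,D,C], logical=[D,C,p,B,A]
After op 5 (replace(0, 'o')): offset=3, physical=[p,B,A,o,C], logical=[o,C,p,B,A]
After op 6 (replace(1, 'k')): offset=3, physical=[p,B,A,o,k], logical=[o,k,p,B,A]
After op 7 (swap(3, 2)): offset=3, physical=[B,p,A,o,k], logical=[o,k,B,p,A]
After op 8 (swap(3, 4)): offset=3, physical=[B,A,p,o,k], logical=[o,k,B,A,p]
After op 9 (rotate(+2)): offset=0, physical=[B,A,p,o,k], logical=[B,A,p,o,k]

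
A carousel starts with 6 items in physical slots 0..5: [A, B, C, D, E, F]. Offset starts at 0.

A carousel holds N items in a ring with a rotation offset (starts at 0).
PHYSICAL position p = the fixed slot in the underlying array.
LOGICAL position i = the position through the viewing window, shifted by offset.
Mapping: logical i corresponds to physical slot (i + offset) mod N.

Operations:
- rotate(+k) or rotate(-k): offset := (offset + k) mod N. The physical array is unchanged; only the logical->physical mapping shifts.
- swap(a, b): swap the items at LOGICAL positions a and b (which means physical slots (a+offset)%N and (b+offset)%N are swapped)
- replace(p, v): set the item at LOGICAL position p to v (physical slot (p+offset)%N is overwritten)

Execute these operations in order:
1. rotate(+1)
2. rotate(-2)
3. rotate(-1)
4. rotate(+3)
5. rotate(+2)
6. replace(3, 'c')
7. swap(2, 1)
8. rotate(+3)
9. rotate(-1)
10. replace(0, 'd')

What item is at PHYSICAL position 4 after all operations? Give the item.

Answer: F

Derivation:
After op 1 (rotate(+1)): offset=1, physical=[A,B,C,D,E,F], logical=[B,C,D,E,F,A]
After op 2 (rotate(-2)): offset=5, physical=[A,B,C,D,E,F], logical=[F,A,B,C,D,E]
After op 3 (rotate(-1)): offset=4, physical=[A,B,C,D,E,F], logical=[E,F,A,B,C,D]
After op 4 (rotate(+3)): offset=1, physical=[A,B,C,D,E,F], logical=[B,C,D,E,F,A]
After op 5 (rotate(+2)): offset=3, physical=[A,B,C,D,E,F], logical=[D,E,F,A,B,C]
After op 6 (replace(3, 'c')): offset=3, physical=[c,B,C,D,E,F], logical=[D,E,F,c,B,C]
After op 7 (swap(2, 1)): offset=3, physical=[c,B,C,D,F,E], logical=[D,F,E,c,B,C]
After op 8 (rotate(+3)): offset=0, physical=[c,B,C,D,F,E], logical=[c,B,C,D,F,E]
After op 9 (rotate(-1)): offset=5, physical=[c,B,C,D,F,E], logical=[E,c,B,C,D,F]
After op 10 (replace(0, 'd')): offset=5, physical=[c,B,C,D,F,d], logical=[d,c,B,C,D,F]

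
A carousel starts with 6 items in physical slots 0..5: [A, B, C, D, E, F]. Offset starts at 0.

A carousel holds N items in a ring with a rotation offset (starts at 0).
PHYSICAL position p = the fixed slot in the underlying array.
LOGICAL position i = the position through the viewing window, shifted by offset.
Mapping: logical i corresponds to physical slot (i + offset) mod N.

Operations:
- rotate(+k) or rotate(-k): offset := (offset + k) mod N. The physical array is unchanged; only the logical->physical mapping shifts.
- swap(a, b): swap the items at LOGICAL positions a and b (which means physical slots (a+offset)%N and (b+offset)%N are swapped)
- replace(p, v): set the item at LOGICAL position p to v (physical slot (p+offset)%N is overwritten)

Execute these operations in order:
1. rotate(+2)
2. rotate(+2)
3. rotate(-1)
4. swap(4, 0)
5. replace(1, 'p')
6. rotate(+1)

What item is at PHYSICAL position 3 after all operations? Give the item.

After op 1 (rotate(+2)): offset=2, physical=[A,B,C,D,E,F], logical=[C,D,E,F,A,B]
After op 2 (rotate(+2)): offset=4, physical=[A,B,C,D,E,F], logical=[E,F,A,B,C,D]
After op 3 (rotate(-1)): offset=3, physical=[A,B,C,D,E,F], logical=[D,E,F,A,B,C]
After op 4 (swap(4, 0)): offset=3, physical=[A,D,C,B,E,F], logical=[B,E,F,A,D,C]
After op 5 (replace(1, 'p')): offset=3, physical=[A,D,C,B,p,F], logical=[B,p,F,A,D,C]
After op 6 (rotate(+1)): offset=4, physical=[A,D,C,B,p,F], logical=[p,F,A,D,C,B]

Answer: B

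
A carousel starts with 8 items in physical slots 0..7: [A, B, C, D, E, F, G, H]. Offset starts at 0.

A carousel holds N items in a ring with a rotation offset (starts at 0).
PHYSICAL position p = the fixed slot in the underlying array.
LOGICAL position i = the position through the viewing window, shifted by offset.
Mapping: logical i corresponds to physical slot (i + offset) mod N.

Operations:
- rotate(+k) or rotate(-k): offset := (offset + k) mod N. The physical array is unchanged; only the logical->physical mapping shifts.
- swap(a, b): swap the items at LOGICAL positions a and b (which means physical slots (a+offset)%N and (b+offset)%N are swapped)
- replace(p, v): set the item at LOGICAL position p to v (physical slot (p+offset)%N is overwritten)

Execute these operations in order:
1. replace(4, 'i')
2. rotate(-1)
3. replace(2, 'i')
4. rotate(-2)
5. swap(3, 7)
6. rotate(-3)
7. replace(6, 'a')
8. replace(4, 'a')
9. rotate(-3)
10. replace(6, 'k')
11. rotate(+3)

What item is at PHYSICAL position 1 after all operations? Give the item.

Answer: i

Derivation:
After op 1 (replace(4, 'i')): offset=0, physical=[A,B,C,D,i,F,G,H], logical=[A,B,C,D,i,F,G,H]
After op 2 (rotate(-1)): offset=7, physical=[A,B,C,D,i,F,G,H], logical=[H,A,B,C,D,i,F,G]
After op 3 (replace(2, 'i')): offset=7, physical=[A,i,C,D,i,F,G,H], logical=[H,A,i,C,D,i,F,G]
After op 4 (rotate(-2)): offset=5, physical=[A,i,C,D,i,F,G,H], logical=[F,G,H,A,i,C,D,i]
After op 5 (swap(3, 7)): offset=5, physical=[i,i,C,D,A,F,G,H], logical=[F,G,H,i,i,C,D,A]
After op 6 (rotate(-3)): offset=2, physical=[i,i,C,D,A,F,G,H], logical=[C,D,A,F,G,H,i,i]
After op 7 (replace(6, 'a')): offset=2, physical=[a,i,C,D,A,F,G,H], logical=[C,D,A,F,G,H,a,i]
After op 8 (replace(4, 'a')): offset=2, physical=[a,i,C,D,A,F,a,H], logical=[C,D,A,F,a,H,a,i]
After op 9 (rotate(-3)): offset=7, physical=[a,i,C,D,A,F,a,H], logical=[H,a,i,C,D,A,F,a]
After op 10 (replace(6, 'k')): offset=7, physical=[a,i,C,D,A,k,a,H], logical=[H,a,i,C,D,A,k,a]
After op 11 (rotate(+3)): offset=2, physical=[a,i,C,D,A,k,a,H], logical=[C,D,A,k,a,H,a,i]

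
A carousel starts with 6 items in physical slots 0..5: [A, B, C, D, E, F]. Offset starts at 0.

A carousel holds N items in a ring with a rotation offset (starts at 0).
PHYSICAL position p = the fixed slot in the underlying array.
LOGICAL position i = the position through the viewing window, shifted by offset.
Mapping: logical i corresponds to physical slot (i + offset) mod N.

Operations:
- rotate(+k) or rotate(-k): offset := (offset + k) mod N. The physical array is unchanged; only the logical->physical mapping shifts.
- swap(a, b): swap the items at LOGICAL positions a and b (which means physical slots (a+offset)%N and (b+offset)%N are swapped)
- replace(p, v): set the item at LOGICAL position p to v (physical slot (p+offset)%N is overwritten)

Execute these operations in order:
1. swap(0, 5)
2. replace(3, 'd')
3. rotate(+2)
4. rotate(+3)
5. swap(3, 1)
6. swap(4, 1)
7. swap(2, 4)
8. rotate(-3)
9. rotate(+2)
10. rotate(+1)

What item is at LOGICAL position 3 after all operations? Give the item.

After op 1 (swap(0, 5)): offset=0, physical=[F,B,C,D,E,A], logical=[F,B,C,D,E,A]
After op 2 (replace(3, 'd')): offset=0, physical=[F,B,C,d,E,A], logical=[F,B,C,d,E,A]
After op 3 (rotate(+2)): offset=2, physical=[F,B,C,d,E,A], logical=[C,d,E,A,F,B]
After op 4 (rotate(+3)): offset=5, physical=[F,B,C,d,E,A], logical=[A,F,B,C,d,E]
After op 5 (swap(3, 1)): offset=5, physical=[C,B,F,d,E,A], logical=[A,C,B,F,d,E]
After op 6 (swap(4, 1)): offset=5, physical=[d,B,F,C,E,A], logical=[A,d,B,F,C,E]
After op 7 (swap(2, 4)): offset=5, physical=[d,C,F,B,E,A], logical=[A,d,C,F,B,E]
After op 8 (rotate(-3)): offset=2, physical=[d,C,F,B,E,A], logical=[F,B,E,A,d,C]
After op 9 (rotate(+2)): offset=4, physical=[d,C,F,B,E,A], logical=[E,A,d,C,F,B]
After op 10 (rotate(+1)): offset=5, physical=[d,C,F,B,E,A], logical=[A,d,C,F,B,E]

Answer: F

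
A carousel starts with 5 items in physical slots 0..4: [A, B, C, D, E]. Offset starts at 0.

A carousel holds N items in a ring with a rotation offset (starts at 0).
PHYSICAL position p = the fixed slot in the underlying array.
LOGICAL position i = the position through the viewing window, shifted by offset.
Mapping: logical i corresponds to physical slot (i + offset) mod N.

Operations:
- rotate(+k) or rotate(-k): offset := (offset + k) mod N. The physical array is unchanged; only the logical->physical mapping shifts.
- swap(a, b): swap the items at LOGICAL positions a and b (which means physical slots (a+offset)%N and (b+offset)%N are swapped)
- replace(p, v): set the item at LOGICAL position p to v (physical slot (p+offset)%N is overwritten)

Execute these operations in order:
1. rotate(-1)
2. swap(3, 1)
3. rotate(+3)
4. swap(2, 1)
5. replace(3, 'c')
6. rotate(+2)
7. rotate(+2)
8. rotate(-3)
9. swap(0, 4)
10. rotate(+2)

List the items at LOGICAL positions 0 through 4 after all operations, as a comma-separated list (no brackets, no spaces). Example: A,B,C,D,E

After op 1 (rotate(-1)): offset=4, physical=[A,B,C,D,E], logical=[E,A,B,C,D]
After op 2 (swap(3, 1)): offset=4, physical=[C,B,A,D,E], logical=[E,C,B,A,D]
After op 3 (rotate(+3)): offset=2, physical=[C,B,A,D,E], logical=[A,D,E,C,B]
After op 4 (swap(2, 1)): offset=2, physical=[C,B,A,E,D], logical=[A,E,D,C,B]
After op 5 (replace(3, 'c')): offset=2, physical=[c,B,A,E,D], logical=[A,E,D,c,B]
After op 6 (rotate(+2)): offset=4, physical=[c,B,A,E,D], logical=[D,c,B,A,E]
After op 7 (rotate(+2)): offset=1, physical=[c,B,A,E,D], logical=[B,A,E,D,c]
After op 8 (rotate(-3)): offset=3, physical=[c,B,A,E,D], logical=[E,D,c,B,A]
After op 9 (swap(0, 4)): offset=3, physical=[c,B,E,A,D], logical=[A,D,c,B,E]
After op 10 (rotate(+2)): offset=0, physical=[c,B,E,A,D], logical=[c,B,E,A,D]

Answer: c,B,E,A,D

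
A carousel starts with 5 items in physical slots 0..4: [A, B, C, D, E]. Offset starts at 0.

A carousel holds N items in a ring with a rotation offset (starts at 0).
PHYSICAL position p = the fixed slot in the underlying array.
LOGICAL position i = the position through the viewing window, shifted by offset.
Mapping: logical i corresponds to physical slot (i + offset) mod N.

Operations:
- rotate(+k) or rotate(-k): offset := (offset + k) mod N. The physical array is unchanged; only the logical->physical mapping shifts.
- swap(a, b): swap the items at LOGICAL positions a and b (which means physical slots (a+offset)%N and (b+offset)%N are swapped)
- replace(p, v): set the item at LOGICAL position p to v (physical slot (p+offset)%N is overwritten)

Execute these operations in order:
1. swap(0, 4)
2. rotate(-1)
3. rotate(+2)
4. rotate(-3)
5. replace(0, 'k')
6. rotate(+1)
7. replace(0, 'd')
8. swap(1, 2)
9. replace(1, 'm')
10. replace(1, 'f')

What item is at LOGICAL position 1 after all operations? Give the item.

After op 1 (swap(0, 4)): offset=0, physical=[E,B,C,D,A], logical=[E,B,C,D,A]
After op 2 (rotate(-1)): offset=4, physical=[E,B,C,D,A], logical=[A,E,B,C,D]
After op 3 (rotate(+2)): offset=1, physical=[E,B,C,D,A], logical=[B,C,D,A,E]
After op 4 (rotate(-3)): offset=3, physical=[E,B,C,D,A], logical=[D,A,E,B,C]
After op 5 (replace(0, 'k')): offset=3, physical=[E,B,C,k,A], logical=[k,A,E,B,C]
After op 6 (rotate(+1)): offset=4, physical=[E,B,C,k,A], logical=[A,E,B,C,k]
After op 7 (replace(0, 'd')): offset=4, physical=[E,B,C,k,d], logical=[d,E,B,C,k]
After op 8 (swap(1, 2)): offset=4, physical=[B,E,C,k,d], logical=[d,B,E,C,k]
After op 9 (replace(1, 'm')): offset=4, physical=[m,E,C,k,d], logical=[d,m,E,C,k]
After op 10 (replace(1, 'f')): offset=4, physical=[f,E,C,k,d], logical=[d,f,E,C,k]

Answer: f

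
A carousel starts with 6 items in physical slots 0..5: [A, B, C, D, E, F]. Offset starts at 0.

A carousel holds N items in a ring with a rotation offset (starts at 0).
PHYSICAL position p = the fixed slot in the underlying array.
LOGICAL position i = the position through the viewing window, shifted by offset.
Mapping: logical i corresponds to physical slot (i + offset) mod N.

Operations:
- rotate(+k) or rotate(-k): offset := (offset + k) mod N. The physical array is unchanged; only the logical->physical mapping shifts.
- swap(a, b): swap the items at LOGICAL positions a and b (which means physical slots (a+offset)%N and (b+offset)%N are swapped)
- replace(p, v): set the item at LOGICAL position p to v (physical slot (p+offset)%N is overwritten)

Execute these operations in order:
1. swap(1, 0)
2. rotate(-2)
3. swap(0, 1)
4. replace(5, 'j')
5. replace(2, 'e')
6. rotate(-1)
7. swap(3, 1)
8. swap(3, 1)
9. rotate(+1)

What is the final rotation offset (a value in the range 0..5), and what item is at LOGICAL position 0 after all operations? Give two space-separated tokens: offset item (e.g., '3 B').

Answer: 4 F

Derivation:
After op 1 (swap(1, 0)): offset=0, physical=[B,A,C,D,E,F], logical=[B,A,C,D,E,F]
After op 2 (rotate(-2)): offset=4, physical=[B,A,C,D,E,F], logical=[E,F,B,A,C,D]
After op 3 (swap(0, 1)): offset=4, physical=[B,A,C,D,F,E], logical=[F,E,B,A,C,D]
After op 4 (replace(5, 'j')): offset=4, physical=[B,A,C,j,F,E], logical=[F,E,B,A,C,j]
After op 5 (replace(2, 'e')): offset=4, physical=[e,A,C,j,F,E], logical=[F,E,e,A,C,j]
After op 6 (rotate(-1)): offset=3, physical=[e,A,C,j,F,E], logical=[j,F,E,e,A,C]
After op 7 (swap(3, 1)): offset=3, physical=[F,A,C,j,e,E], logical=[j,e,E,F,A,C]
After op 8 (swap(3, 1)): offset=3, physical=[e,A,C,j,F,E], logical=[j,F,E,e,A,C]
After op 9 (rotate(+1)): offset=4, physical=[e,A,C,j,F,E], logical=[F,E,e,A,C,j]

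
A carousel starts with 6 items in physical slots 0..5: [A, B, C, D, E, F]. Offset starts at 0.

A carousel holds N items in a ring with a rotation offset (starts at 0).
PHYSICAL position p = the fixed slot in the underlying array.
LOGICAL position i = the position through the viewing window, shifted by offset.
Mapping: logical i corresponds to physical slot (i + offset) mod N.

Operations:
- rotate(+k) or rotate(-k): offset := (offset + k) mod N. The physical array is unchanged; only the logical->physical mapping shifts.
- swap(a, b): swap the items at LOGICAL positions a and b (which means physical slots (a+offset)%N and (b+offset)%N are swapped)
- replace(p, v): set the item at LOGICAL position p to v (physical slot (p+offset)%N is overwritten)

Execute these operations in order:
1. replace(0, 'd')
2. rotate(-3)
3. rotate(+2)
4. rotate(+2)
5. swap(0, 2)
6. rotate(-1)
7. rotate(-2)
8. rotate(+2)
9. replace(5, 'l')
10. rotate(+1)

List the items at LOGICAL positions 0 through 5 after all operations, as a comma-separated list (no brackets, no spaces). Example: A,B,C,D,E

After op 1 (replace(0, 'd')): offset=0, physical=[d,B,C,D,E,F], logical=[d,B,C,D,E,F]
After op 2 (rotate(-3)): offset=3, physical=[d,B,C,D,E,F], logical=[D,E,F,d,B,C]
After op 3 (rotate(+2)): offset=5, physical=[d,B,C,D,E,F], logical=[F,d,B,C,D,E]
After op 4 (rotate(+2)): offset=1, physical=[d,B,C,D,E,F], logical=[B,C,D,E,F,d]
After op 5 (swap(0, 2)): offset=1, physical=[d,D,C,B,E,F], logical=[D,C,B,E,F,d]
After op 6 (rotate(-1)): offset=0, physical=[d,D,C,B,E,F], logical=[d,D,C,B,E,F]
After op 7 (rotate(-2)): offset=4, physical=[d,D,C,B,E,F], logical=[E,F,d,D,C,B]
After op 8 (rotate(+2)): offset=0, physical=[d,D,C,B,E,F], logical=[d,D,C,B,E,F]
After op 9 (replace(5, 'l')): offset=0, physical=[d,D,C,B,E,l], logical=[d,D,C,B,E,l]
After op 10 (rotate(+1)): offset=1, physical=[d,D,C,B,E,l], logical=[D,C,B,E,l,d]

Answer: D,C,B,E,l,d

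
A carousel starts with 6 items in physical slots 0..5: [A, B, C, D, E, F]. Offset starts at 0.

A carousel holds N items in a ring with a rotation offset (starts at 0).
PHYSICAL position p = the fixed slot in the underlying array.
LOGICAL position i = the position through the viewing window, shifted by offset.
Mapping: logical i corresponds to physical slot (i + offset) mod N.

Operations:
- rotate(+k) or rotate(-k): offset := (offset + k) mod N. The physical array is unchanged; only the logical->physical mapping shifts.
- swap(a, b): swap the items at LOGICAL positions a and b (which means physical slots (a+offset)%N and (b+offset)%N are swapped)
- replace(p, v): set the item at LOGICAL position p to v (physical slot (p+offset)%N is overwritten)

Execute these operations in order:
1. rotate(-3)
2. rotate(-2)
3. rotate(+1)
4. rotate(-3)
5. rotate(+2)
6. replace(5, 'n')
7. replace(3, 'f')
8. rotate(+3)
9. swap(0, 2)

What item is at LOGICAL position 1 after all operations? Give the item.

After op 1 (rotate(-3)): offset=3, physical=[A,B,C,D,E,F], logical=[D,E,F,A,B,C]
After op 2 (rotate(-2)): offset=1, physical=[A,B,C,D,E,F], logical=[B,C,D,E,F,A]
After op 3 (rotate(+1)): offset=2, physical=[A,B,C,D,E,F], logical=[C,D,E,F,A,B]
After op 4 (rotate(-3)): offset=5, physical=[A,B,C,D,E,F], logical=[F,A,B,C,D,E]
After op 5 (rotate(+2)): offset=1, physical=[A,B,C,D,E,F], logical=[B,C,D,E,F,A]
After op 6 (replace(5, 'n')): offset=1, physical=[n,B,C,D,E,F], logical=[B,C,D,E,F,n]
After op 7 (replace(3, 'f')): offset=1, physical=[n,B,C,D,f,F], logical=[B,C,D,f,F,n]
After op 8 (rotate(+3)): offset=4, physical=[n,B,C,D,f,F], logical=[f,F,n,B,C,D]
After op 9 (swap(0, 2)): offset=4, physical=[f,B,C,D,n,F], logical=[n,F,f,B,C,D]

Answer: F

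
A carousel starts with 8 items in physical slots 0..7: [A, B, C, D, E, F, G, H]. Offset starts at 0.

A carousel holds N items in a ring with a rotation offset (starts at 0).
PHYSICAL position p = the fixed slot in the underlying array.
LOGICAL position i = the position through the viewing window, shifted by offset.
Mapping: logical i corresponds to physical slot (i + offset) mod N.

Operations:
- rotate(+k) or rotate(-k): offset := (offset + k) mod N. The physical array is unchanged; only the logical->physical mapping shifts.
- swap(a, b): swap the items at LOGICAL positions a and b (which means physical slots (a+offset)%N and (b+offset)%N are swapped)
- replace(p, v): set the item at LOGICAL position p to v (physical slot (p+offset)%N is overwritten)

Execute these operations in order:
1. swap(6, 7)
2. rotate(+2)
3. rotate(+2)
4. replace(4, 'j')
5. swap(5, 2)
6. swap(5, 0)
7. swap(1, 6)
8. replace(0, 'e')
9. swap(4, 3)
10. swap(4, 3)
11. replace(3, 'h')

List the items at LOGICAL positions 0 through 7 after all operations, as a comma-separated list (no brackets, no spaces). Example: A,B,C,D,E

After op 1 (swap(6, 7)): offset=0, physical=[A,B,C,D,E,F,H,G], logical=[A,B,C,D,E,F,H,G]
After op 2 (rotate(+2)): offset=2, physical=[A,B,C,D,E,F,H,G], logical=[C,D,E,F,H,G,A,B]
After op 3 (rotate(+2)): offset=4, physical=[A,B,C,D,E,F,H,G], logical=[E,F,H,G,A,B,C,D]
After op 4 (replace(4, 'j')): offset=4, physical=[j,B,C,D,E,F,H,G], logical=[E,F,H,G,j,B,C,D]
After op 5 (swap(5, 2)): offset=4, physical=[j,H,C,D,E,F,B,G], logical=[E,F,B,G,j,H,C,D]
After op 6 (swap(5, 0)): offset=4, physical=[j,E,C,D,H,F,B,G], logical=[H,F,B,G,j,E,C,D]
After op 7 (swap(1, 6)): offset=4, physical=[j,E,F,D,H,C,B,G], logical=[H,C,B,G,j,E,F,D]
After op 8 (replace(0, 'e')): offset=4, physical=[j,E,F,D,e,C,B,G], logical=[e,C,B,G,j,E,F,D]
After op 9 (swap(4, 3)): offset=4, physical=[G,E,F,D,e,C,B,j], logical=[e,C,B,j,G,E,F,D]
After op 10 (swap(4, 3)): offset=4, physical=[j,E,F,D,e,C,B,G], logical=[e,C,B,G,j,E,F,D]
After op 11 (replace(3, 'h')): offset=4, physical=[j,E,F,D,e,C,B,h], logical=[e,C,B,h,j,E,F,D]

Answer: e,C,B,h,j,E,F,D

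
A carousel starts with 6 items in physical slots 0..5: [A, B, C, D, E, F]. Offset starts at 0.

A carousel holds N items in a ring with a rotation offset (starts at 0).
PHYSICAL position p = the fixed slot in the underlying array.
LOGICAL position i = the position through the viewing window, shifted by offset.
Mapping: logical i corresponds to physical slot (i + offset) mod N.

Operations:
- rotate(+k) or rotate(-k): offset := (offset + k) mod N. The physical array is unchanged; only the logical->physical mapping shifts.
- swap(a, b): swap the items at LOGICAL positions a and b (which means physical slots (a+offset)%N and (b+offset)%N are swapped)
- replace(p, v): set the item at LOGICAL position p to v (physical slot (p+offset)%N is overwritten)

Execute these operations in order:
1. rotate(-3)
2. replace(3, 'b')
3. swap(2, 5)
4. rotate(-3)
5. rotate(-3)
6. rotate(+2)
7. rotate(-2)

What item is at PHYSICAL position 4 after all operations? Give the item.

Answer: E

Derivation:
After op 1 (rotate(-3)): offset=3, physical=[A,B,C,D,E,F], logical=[D,E,F,A,B,C]
After op 2 (replace(3, 'b')): offset=3, physical=[b,B,C,D,E,F], logical=[D,E,F,b,B,C]
After op 3 (swap(2, 5)): offset=3, physical=[b,B,F,D,E,C], logical=[D,E,C,b,B,F]
After op 4 (rotate(-3)): offset=0, physical=[b,B,F,D,E,C], logical=[b,B,F,D,E,C]
After op 5 (rotate(-3)): offset=3, physical=[b,B,F,D,E,C], logical=[D,E,C,b,B,F]
After op 6 (rotate(+2)): offset=5, physical=[b,B,F,D,E,C], logical=[C,b,B,F,D,E]
After op 7 (rotate(-2)): offset=3, physical=[b,B,F,D,E,C], logical=[D,E,C,b,B,F]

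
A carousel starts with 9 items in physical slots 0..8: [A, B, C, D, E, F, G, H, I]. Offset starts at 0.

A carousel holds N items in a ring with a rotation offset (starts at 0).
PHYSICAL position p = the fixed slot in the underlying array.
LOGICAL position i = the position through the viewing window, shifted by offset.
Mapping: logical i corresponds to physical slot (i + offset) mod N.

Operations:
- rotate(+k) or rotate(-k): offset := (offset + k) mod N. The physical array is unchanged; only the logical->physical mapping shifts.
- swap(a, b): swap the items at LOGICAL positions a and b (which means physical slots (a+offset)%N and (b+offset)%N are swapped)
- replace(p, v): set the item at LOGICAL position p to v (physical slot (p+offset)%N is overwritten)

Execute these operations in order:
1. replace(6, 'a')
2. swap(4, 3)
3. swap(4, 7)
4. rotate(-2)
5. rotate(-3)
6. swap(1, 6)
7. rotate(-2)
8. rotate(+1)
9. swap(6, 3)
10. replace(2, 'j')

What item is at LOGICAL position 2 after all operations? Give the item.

After op 1 (replace(6, 'a')): offset=0, physical=[A,B,C,D,E,F,a,H,I], logical=[A,B,C,D,E,F,a,H,I]
After op 2 (swap(4, 3)): offset=0, physical=[A,B,C,E,D,F,a,H,I], logical=[A,B,C,E,D,F,a,H,I]
After op 3 (swap(4, 7)): offset=0, physical=[A,B,C,E,H,F,a,D,I], logical=[A,B,C,E,H,F,a,D,I]
After op 4 (rotate(-2)): offset=7, physical=[A,B,C,E,H,F,a,D,I], logical=[D,I,A,B,C,E,H,F,a]
After op 5 (rotate(-3)): offset=4, physical=[A,B,C,E,H,F,a,D,I], logical=[H,F,a,D,I,A,B,C,E]
After op 6 (swap(1, 6)): offset=4, physical=[A,F,C,E,H,B,a,D,I], logical=[H,B,a,D,I,A,F,C,E]
After op 7 (rotate(-2)): offset=2, physical=[A,F,C,E,H,B,a,D,I], logical=[C,E,H,B,a,D,I,A,F]
After op 8 (rotate(+1)): offset=3, physical=[A,F,C,E,H,B,a,D,I], logical=[E,H,B,a,D,I,A,F,C]
After op 9 (swap(6, 3)): offset=3, physical=[a,F,C,E,H,B,A,D,I], logical=[E,H,B,A,D,I,a,F,C]
After op 10 (replace(2, 'j')): offset=3, physical=[a,F,C,E,H,j,A,D,I], logical=[E,H,j,A,D,I,a,F,C]

Answer: j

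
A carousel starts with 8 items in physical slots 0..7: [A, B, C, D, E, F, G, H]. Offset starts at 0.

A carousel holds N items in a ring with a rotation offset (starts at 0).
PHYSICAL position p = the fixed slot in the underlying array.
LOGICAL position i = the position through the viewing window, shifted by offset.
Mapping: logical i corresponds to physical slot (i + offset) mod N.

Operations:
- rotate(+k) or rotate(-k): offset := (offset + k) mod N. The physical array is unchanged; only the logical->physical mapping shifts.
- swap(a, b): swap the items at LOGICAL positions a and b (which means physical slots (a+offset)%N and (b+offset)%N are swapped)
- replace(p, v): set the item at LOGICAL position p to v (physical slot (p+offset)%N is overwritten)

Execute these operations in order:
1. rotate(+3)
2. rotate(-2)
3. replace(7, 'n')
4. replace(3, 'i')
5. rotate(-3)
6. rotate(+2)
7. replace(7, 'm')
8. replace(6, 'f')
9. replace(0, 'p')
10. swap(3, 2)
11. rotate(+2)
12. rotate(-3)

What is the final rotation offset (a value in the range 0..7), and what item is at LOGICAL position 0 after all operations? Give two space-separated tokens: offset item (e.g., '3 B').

Answer: 7 m

Derivation:
After op 1 (rotate(+3)): offset=3, physical=[A,B,C,D,E,F,G,H], logical=[D,E,F,G,H,A,B,C]
After op 2 (rotate(-2)): offset=1, physical=[A,B,C,D,E,F,G,H], logical=[B,C,D,E,F,G,H,A]
After op 3 (replace(7, 'n')): offset=1, physical=[n,B,C,D,E,F,G,H], logical=[B,C,D,E,F,G,H,n]
After op 4 (replace(3, 'i')): offset=1, physical=[n,B,C,D,i,F,G,H], logical=[B,C,D,i,F,G,H,n]
After op 5 (rotate(-3)): offset=6, physical=[n,B,C,D,i,F,G,H], logical=[G,H,n,B,C,D,i,F]
After op 6 (rotate(+2)): offset=0, physical=[n,B,C,D,i,F,G,H], logical=[n,B,C,D,i,F,G,H]
After op 7 (replace(7, 'm')): offset=0, physical=[n,B,C,D,i,F,G,m], logical=[n,B,C,D,i,F,G,m]
After op 8 (replace(6, 'f')): offset=0, physical=[n,B,C,D,i,F,f,m], logical=[n,B,C,D,i,F,f,m]
After op 9 (replace(0, 'p')): offset=0, physical=[p,B,C,D,i,F,f,m], logical=[p,B,C,D,i,F,f,m]
After op 10 (swap(3, 2)): offset=0, physical=[p,B,D,C,i,F,f,m], logical=[p,B,D,C,i,F,f,m]
After op 11 (rotate(+2)): offset=2, physical=[p,B,D,C,i,F,f,m], logical=[D,C,i,F,f,m,p,B]
After op 12 (rotate(-3)): offset=7, physical=[p,B,D,C,i,F,f,m], logical=[m,p,B,D,C,i,F,f]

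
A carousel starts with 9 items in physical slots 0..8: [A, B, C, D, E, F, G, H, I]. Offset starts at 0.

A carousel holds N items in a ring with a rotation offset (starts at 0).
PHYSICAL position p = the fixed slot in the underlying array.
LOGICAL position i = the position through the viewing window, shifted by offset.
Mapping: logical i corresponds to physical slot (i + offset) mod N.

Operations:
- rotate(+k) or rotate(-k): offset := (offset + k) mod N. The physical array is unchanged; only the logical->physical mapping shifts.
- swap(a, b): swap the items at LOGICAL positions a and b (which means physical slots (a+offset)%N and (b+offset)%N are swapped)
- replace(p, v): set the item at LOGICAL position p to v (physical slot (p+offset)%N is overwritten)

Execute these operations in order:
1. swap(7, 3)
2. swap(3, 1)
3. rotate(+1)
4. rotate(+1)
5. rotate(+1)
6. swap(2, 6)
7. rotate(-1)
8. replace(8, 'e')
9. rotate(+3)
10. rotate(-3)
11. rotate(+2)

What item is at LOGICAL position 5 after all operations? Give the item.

Answer: F

Derivation:
After op 1 (swap(7, 3)): offset=0, physical=[A,B,C,H,E,F,G,D,I], logical=[A,B,C,H,E,F,G,D,I]
After op 2 (swap(3, 1)): offset=0, physical=[A,H,C,B,E,F,G,D,I], logical=[A,H,C,B,E,F,G,D,I]
After op 3 (rotate(+1)): offset=1, physical=[A,H,C,B,E,F,G,D,I], logical=[H,C,B,E,F,G,D,I,A]
After op 4 (rotate(+1)): offset=2, physical=[A,H,C,B,E,F,G,D,I], logical=[C,B,E,F,G,D,I,A,H]
After op 5 (rotate(+1)): offset=3, physical=[A,H,C,B,E,F,G,D,I], logical=[B,E,F,G,D,I,A,H,C]
After op 6 (swap(2, 6)): offset=3, physical=[F,H,C,B,E,A,G,D,I], logical=[B,E,A,G,D,I,F,H,C]
After op 7 (rotate(-1)): offset=2, physical=[F,H,C,B,E,A,G,D,I], logical=[C,B,E,A,G,D,I,F,H]
After op 8 (replace(8, 'e')): offset=2, physical=[F,e,C,B,E,A,G,D,I], logical=[C,B,E,A,G,D,I,F,e]
After op 9 (rotate(+3)): offset=5, physical=[F,e,C,B,E,A,G,D,I], logical=[A,G,D,I,F,e,C,B,E]
After op 10 (rotate(-3)): offset=2, physical=[F,e,C,B,E,A,G,D,I], logical=[C,B,E,A,G,D,I,F,e]
After op 11 (rotate(+2)): offset=4, physical=[F,e,C,B,E,A,G,D,I], logical=[E,A,G,D,I,F,e,C,B]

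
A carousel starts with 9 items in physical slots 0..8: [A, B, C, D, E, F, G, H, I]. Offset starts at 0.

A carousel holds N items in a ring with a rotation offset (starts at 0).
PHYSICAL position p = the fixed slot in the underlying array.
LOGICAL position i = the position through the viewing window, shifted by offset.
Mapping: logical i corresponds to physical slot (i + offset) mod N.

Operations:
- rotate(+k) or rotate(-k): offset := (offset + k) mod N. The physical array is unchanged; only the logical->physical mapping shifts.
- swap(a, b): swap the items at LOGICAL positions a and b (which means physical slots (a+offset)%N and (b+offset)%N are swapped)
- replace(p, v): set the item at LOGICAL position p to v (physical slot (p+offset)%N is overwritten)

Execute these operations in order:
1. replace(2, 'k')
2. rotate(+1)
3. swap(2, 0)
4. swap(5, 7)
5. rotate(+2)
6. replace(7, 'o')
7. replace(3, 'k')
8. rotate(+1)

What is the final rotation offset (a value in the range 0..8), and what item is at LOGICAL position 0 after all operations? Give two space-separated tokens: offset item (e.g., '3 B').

Answer: 4 E

Derivation:
After op 1 (replace(2, 'k')): offset=0, physical=[A,B,k,D,E,F,G,H,I], logical=[A,B,k,D,E,F,G,H,I]
After op 2 (rotate(+1)): offset=1, physical=[A,B,k,D,E,F,G,H,I], logical=[B,k,D,E,F,G,H,I,A]
After op 3 (swap(2, 0)): offset=1, physical=[A,D,k,B,E,F,G,H,I], logical=[D,k,B,E,F,G,H,I,A]
After op 4 (swap(5, 7)): offset=1, physical=[A,D,k,B,E,F,I,H,G], logical=[D,k,B,E,F,I,H,G,A]
After op 5 (rotate(+2)): offset=3, physical=[A,D,k,B,E,F,I,H,G], logical=[B,E,F,I,H,G,A,D,k]
After op 6 (replace(7, 'o')): offset=3, physical=[A,o,k,B,E,F,I,H,G], logical=[B,E,F,I,H,G,A,o,k]
After op 7 (replace(3, 'k')): offset=3, physical=[A,o,k,B,E,F,k,H,G], logical=[B,E,F,k,H,G,A,o,k]
After op 8 (rotate(+1)): offset=4, physical=[A,o,k,B,E,F,k,H,G], logical=[E,F,k,H,G,A,o,k,B]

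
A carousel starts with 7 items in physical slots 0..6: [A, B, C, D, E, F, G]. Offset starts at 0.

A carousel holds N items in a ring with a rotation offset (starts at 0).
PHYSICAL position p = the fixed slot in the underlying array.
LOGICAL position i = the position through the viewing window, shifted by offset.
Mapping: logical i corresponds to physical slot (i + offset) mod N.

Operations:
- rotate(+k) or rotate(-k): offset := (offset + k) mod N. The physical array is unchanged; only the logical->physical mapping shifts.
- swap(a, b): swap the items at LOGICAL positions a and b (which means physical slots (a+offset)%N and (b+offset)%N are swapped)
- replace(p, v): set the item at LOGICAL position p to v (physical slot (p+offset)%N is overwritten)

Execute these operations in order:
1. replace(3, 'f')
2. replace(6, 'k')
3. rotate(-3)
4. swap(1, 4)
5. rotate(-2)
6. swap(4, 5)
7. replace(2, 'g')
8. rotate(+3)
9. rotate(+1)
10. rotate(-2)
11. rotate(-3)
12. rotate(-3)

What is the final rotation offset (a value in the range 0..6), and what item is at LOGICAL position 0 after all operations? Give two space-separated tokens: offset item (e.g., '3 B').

After op 1 (replace(3, 'f')): offset=0, physical=[A,B,C,f,E,F,G], logical=[A,B,C,f,E,F,G]
After op 2 (replace(6, 'k')): offset=0, physical=[A,B,C,f,E,F,k], logical=[A,B,C,f,E,F,k]
After op 3 (rotate(-3)): offset=4, physical=[A,B,C,f,E,F,k], logical=[E,F,k,A,B,C,f]
After op 4 (swap(1, 4)): offset=4, physical=[A,F,C,f,E,B,k], logical=[E,B,k,A,F,C,f]
After op 5 (rotate(-2)): offset=2, physical=[A,F,C,f,E,B,k], logical=[C,f,E,B,k,A,F]
After op 6 (swap(4, 5)): offset=2, physical=[k,F,C,f,E,B,A], logical=[C,f,E,B,A,k,F]
After op 7 (replace(2, 'g')): offset=2, physical=[k,F,C,f,g,B,A], logical=[C,f,g,B,A,k,F]
After op 8 (rotate(+3)): offset=5, physical=[k,F,C,f,g,B,A], logical=[B,A,k,F,C,f,g]
After op 9 (rotate(+1)): offset=6, physical=[k,F,C,f,g,B,A], logical=[A,k,F,C,f,g,B]
After op 10 (rotate(-2)): offset=4, physical=[k,F,C,f,g,B,A], logical=[g,B,A,k,F,C,f]
After op 11 (rotate(-3)): offset=1, physical=[k,F,C,f,g,B,A], logical=[F,C,f,g,B,A,k]
After op 12 (rotate(-3)): offset=5, physical=[k,F,C,f,g,B,A], logical=[B,A,k,F,C,f,g]

Answer: 5 B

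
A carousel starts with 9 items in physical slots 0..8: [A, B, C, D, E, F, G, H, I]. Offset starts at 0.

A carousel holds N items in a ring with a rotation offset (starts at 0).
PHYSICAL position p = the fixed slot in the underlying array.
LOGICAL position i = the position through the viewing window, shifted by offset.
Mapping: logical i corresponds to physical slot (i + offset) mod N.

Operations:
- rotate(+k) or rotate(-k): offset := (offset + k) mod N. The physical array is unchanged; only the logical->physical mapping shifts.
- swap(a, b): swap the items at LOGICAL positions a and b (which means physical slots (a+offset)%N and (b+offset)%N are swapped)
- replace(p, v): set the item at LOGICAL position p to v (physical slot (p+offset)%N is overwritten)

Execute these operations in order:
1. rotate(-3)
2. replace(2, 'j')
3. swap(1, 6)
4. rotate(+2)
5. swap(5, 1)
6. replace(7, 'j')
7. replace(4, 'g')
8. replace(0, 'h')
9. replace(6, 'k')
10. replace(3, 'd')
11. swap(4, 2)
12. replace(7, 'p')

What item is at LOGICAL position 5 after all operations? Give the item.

Answer: A

Derivation:
After op 1 (rotate(-3)): offset=6, physical=[A,B,C,D,E,F,G,H,I], logical=[G,H,I,A,B,C,D,E,F]
After op 2 (replace(2, 'j')): offset=6, physical=[A,B,C,D,E,F,G,H,j], logical=[G,H,j,A,B,C,D,E,F]
After op 3 (swap(1, 6)): offset=6, physical=[A,B,C,H,E,F,G,D,j], logical=[G,D,j,A,B,C,H,E,F]
After op 4 (rotate(+2)): offset=8, physical=[A,B,C,H,E,F,G,D,j], logical=[j,A,B,C,H,E,F,G,D]
After op 5 (swap(5, 1)): offset=8, physical=[E,B,C,H,A,F,G,D,j], logical=[j,E,B,C,H,A,F,G,D]
After op 6 (replace(7, 'j')): offset=8, physical=[E,B,C,H,A,F,j,D,j], logical=[j,E,B,C,H,A,F,j,D]
After op 7 (replace(4, 'g')): offset=8, physical=[E,B,C,g,A,F,j,D,j], logical=[j,E,B,C,g,A,F,j,D]
After op 8 (replace(0, 'h')): offset=8, physical=[E,B,C,g,A,F,j,D,h], logical=[h,E,B,C,g,A,F,j,D]
After op 9 (replace(6, 'k')): offset=8, physical=[E,B,C,g,A,k,j,D,h], logical=[h,E,B,C,g,A,k,j,D]
After op 10 (replace(3, 'd')): offset=8, physical=[E,B,d,g,A,k,j,D,h], logical=[h,E,B,d,g,A,k,j,D]
After op 11 (swap(4, 2)): offset=8, physical=[E,g,d,B,A,k,j,D,h], logical=[h,E,g,d,B,A,k,j,D]
After op 12 (replace(7, 'p')): offset=8, physical=[E,g,d,B,A,k,p,D,h], logical=[h,E,g,d,B,A,k,p,D]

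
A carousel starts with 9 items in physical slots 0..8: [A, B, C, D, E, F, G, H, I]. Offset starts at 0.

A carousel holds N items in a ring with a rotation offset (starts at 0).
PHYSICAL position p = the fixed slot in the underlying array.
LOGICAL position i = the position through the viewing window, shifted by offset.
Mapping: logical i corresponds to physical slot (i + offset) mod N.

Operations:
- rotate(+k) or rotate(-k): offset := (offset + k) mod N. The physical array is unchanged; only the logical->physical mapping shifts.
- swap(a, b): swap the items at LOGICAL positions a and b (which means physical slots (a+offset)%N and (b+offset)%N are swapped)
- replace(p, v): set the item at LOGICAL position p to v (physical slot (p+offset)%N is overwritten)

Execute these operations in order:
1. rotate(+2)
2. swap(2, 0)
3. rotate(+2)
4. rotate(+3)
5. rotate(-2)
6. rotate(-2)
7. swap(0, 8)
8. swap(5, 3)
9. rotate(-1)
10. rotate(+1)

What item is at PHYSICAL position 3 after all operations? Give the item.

After op 1 (rotate(+2)): offset=2, physical=[A,B,C,D,E,F,G,H,I], logical=[C,D,E,F,G,H,I,A,B]
After op 2 (swap(2, 0)): offset=2, physical=[A,B,E,D,C,F,G,H,I], logical=[E,D,C,F,G,H,I,A,B]
After op 3 (rotate(+2)): offset=4, physical=[A,B,E,D,C,F,G,H,I], logical=[C,F,G,H,I,A,B,E,D]
After op 4 (rotate(+3)): offset=7, physical=[A,B,E,D,C,F,G,H,I], logical=[H,I,A,B,E,D,C,F,G]
After op 5 (rotate(-2)): offset=5, physical=[A,B,E,D,C,F,G,H,I], logical=[F,G,H,I,A,B,E,D,C]
After op 6 (rotate(-2)): offset=3, physical=[A,B,E,D,C,F,G,H,I], logical=[D,C,F,G,H,I,A,B,E]
After op 7 (swap(0, 8)): offset=3, physical=[A,B,D,E,C,F,G,H,I], logical=[E,C,F,G,H,I,A,B,D]
After op 8 (swap(5, 3)): offset=3, physical=[A,B,D,E,C,F,I,H,G], logical=[E,C,F,I,H,G,A,B,D]
After op 9 (rotate(-1)): offset=2, physical=[A,B,D,E,C,F,I,H,G], logical=[D,E,C,F,I,H,G,A,B]
After op 10 (rotate(+1)): offset=3, physical=[A,B,D,E,C,F,I,H,G], logical=[E,C,F,I,H,G,A,B,D]

Answer: E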